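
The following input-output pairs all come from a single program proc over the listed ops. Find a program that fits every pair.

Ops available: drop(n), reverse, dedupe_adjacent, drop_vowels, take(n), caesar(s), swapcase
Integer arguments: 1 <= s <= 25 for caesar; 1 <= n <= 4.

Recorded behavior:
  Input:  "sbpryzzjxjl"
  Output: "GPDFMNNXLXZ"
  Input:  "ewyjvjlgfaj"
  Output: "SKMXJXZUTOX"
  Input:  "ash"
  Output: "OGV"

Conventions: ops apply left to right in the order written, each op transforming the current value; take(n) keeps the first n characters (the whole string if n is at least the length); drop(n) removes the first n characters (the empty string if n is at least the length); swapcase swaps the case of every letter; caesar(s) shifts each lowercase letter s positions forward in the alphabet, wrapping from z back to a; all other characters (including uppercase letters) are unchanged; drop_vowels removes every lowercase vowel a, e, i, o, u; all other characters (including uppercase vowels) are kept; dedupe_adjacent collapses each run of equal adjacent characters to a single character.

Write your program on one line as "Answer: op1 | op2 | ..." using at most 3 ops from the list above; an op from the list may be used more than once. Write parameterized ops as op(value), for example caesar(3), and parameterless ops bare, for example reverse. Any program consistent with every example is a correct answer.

caesar(14) | swapcase

Check, running the answer program on each example:
  "sbpryzzjxjl" -> "gpdfmnnxlxz" -> "GPDFMNNXLXZ"
  "ewyjvjlgfaj" -> "skmxjxzutox" -> "SKMXJXZUTOX"
  "ash" -> "ogv" -> "OGV"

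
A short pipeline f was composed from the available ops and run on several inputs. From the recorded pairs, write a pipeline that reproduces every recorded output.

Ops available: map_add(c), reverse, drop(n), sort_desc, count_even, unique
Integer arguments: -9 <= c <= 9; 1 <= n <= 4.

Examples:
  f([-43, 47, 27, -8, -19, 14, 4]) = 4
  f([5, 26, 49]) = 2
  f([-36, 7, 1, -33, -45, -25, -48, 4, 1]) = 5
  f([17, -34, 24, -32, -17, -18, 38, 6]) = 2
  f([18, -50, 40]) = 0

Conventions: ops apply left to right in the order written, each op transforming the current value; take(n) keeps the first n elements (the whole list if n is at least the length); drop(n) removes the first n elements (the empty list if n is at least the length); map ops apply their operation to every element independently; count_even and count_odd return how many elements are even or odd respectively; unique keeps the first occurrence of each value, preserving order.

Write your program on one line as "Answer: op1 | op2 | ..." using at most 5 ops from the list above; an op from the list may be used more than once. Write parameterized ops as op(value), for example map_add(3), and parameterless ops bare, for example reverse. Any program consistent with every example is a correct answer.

map_add(7) | unique | reverse | map_add(2) | count_even

Check, running the answer program on each example:
  [-43, 47, 27, -8, -19, 14, 4] -> [-36, 54, 34, -1, -12, 21, 11] -> [-36, 54, 34, -1, -12, 21, 11] -> [11, 21, -12, -1, 34, 54, -36] -> [13, 23, -10, 1, 36, 56, -34] -> 4
  [5, 26, 49] -> [12, 33, 56] -> [12, 33, 56] -> [56, 33, 12] -> [58, 35, 14] -> 2
  [-36, 7, 1, -33, -45, -25, -48, 4, 1] -> [-29, 14, 8, -26, -38, -18, -41, 11, 8] -> [-29, 14, 8, -26, -38, -18, -41, 11] -> [11, -41, -18, -38, -26, 8, 14, -29] -> [13, -39, -16, -36, -24, 10, 16, -27] -> 5
  [17, -34, 24, -32, -17, -18, 38, 6] -> [24, -27, 31, -25, -10, -11, 45, 13] -> [24, -27, 31, -25, -10, -11, 45, 13] -> [13, 45, -11, -10, -25, 31, -27, 24] -> [15, 47, -9, -8, -23, 33, -25, 26] -> 2
  [18, -50, 40] -> [25, -43, 47] -> [25, -43, 47] -> [47, -43, 25] -> [49, -41, 27] -> 0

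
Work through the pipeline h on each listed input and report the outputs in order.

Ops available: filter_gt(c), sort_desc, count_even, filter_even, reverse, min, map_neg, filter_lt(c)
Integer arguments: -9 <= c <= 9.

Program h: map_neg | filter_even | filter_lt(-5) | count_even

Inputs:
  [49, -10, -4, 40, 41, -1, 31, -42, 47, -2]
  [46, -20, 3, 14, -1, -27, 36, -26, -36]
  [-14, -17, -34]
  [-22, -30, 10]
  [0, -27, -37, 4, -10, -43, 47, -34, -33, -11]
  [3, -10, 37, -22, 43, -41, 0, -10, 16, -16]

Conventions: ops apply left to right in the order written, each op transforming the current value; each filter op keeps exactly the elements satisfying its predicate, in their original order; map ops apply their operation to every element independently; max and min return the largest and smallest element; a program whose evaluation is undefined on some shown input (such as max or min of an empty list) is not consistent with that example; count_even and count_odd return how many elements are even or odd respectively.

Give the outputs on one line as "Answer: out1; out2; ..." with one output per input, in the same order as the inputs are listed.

1; 3; 0; 1; 0; 1

Execution, op by op:
  [49, -10, -4, 40, 41, -1, 31, -42, 47, -2] -> [-49, 10, 4, -40, -41, 1, -31, 42, -47, 2] -> [10, 4, -40, 42, 2] -> [-40] -> 1
  [46, -20, 3, 14, -1, -27, 36, -26, -36] -> [-46, 20, -3, -14, 1, 27, -36, 26, 36] -> [-46, 20, -14, -36, 26, 36] -> [-46, -14, -36] -> 3
  [-14, -17, -34] -> [14, 17, 34] -> [14, 34] -> [] -> 0
  [-22, -30, 10] -> [22, 30, -10] -> [22, 30, -10] -> [-10] -> 1
  [0, -27, -37, 4, -10, -43, 47, -34, -33, -11] -> [0, 27, 37, -4, 10, 43, -47, 34, 33, 11] -> [0, -4, 10, 34] -> [] -> 0
  [3, -10, 37, -22, 43, -41, 0, -10, 16, -16] -> [-3, 10, -37, 22, -43, 41, 0, 10, -16, 16] -> [10, 22, 0, 10, -16, 16] -> [-16] -> 1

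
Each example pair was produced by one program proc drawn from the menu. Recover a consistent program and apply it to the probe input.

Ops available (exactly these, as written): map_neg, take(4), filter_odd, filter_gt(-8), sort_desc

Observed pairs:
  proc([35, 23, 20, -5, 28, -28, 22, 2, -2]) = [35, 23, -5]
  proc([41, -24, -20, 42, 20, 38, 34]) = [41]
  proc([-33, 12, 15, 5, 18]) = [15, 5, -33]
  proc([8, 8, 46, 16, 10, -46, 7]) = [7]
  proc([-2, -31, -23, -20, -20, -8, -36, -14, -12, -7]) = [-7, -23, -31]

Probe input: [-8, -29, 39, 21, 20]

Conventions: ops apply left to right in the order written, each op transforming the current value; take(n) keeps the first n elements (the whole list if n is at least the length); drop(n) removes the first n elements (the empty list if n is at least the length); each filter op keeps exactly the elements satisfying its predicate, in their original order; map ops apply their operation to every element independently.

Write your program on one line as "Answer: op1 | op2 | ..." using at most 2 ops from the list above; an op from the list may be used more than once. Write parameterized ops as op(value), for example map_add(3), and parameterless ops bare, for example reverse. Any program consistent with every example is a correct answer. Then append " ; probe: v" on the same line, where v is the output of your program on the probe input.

sort_desc | filter_odd ; probe: [39, 21, -29]

Check, running the answer program on each example:
  [35, 23, 20, -5, 28, -28, 22, 2, -2] -> [35, 28, 23, 22, 20, 2, -2, -5, -28] -> [35, 23, -5]
  [41, -24, -20, 42, 20, 38, 34] -> [42, 41, 38, 34, 20, -20, -24] -> [41]
  [-33, 12, 15, 5, 18] -> [18, 15, 12, 5, -33] -> [15, 5, -33]
  [8, 8, 46, 16, 10, -46, 7] -> [46, 16, 10, 8, 8, 7, -46] -> [7]
  [-2, -31, -23, -20, -20, -8, -36, -14, -12, -7] -> [-2, -7, -8, -12, -14, -20, -20, -23, -31, -36] -> [-7, -23, -31]
  probe: [-8, -29, 39, 21, 20] -> [39, 21, 20, -8, -29] -> [39, 21, -29]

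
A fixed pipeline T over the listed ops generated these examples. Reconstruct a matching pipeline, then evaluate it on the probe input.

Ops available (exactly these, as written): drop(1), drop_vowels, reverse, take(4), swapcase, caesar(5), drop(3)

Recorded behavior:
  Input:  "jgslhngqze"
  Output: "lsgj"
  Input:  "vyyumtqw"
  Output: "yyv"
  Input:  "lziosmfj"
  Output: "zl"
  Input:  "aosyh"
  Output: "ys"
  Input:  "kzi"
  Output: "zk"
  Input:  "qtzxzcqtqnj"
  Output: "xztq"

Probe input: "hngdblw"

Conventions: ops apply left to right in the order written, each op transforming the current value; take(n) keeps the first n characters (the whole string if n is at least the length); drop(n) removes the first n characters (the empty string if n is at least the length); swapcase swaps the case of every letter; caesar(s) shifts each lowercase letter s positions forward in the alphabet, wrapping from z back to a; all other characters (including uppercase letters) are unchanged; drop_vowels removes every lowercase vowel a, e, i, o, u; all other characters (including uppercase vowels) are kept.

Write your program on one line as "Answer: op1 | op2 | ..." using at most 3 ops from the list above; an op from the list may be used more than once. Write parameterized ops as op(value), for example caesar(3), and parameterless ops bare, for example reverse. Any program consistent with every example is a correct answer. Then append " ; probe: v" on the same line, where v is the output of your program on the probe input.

take(4) | reverse | drop_vowels ; probe: "dgnh"

Check, running the answer program on each example:
  "jgslhngqze" -> "jgsl" -> "lsgj" -> "lsgj"
  "vyyumtqw" -> "vyyu" -> "uyyv" -> "yyv"
  "lziosmfj" -> "lzio" -> "oizl" -> "zl"
  "aosyh" -> "aosy" -> "ysoa" -> "ys"
  "kzi" -> "kzi" -> "izk" -> "zk"
  "qtzxzcqtqnj" -> "qtzx" -> "xztq" -> "xztq"
  probe: "hngdblw" -> "hngd" -> "dgnh" -> "dgnh"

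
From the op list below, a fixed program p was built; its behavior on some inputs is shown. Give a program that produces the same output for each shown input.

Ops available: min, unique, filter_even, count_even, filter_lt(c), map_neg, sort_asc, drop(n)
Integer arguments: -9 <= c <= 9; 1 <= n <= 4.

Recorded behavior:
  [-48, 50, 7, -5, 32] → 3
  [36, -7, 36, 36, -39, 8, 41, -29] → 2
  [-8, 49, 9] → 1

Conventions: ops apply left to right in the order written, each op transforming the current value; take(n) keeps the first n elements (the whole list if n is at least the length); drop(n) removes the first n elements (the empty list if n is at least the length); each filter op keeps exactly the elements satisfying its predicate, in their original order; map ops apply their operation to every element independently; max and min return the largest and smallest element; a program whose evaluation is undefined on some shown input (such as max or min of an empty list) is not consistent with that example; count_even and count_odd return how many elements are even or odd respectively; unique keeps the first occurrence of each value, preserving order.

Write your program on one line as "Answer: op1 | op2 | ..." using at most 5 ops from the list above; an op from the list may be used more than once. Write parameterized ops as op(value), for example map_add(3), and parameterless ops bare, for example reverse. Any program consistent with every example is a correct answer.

map_neg | unique | sort_asc | filter_even | count_even

Check, running the answer program on each example:
  [-48, 50, 7, -5, 32] -> [48, -50, -7, 5, -32] -> [48, -50, -7, 5, -32] -> [-50, -32, -7, 5, 48] -> [-50, -32, 48] -> 3
  [36, -7, 36, 36, -39, 8, 41, -29] -> [-36, 7, -36, -36, 39, -8, -41, 29] -> [-36, 7, 39, -8, -41, 29] -> [-41, -36, -8, 7, 29, 39] -> [-36, -8] -> 2
  [-8, 49, 9] -> [8, -49, -9] -> [8, -49, -9] -> [-49, -9, 8] -> [8] -> 1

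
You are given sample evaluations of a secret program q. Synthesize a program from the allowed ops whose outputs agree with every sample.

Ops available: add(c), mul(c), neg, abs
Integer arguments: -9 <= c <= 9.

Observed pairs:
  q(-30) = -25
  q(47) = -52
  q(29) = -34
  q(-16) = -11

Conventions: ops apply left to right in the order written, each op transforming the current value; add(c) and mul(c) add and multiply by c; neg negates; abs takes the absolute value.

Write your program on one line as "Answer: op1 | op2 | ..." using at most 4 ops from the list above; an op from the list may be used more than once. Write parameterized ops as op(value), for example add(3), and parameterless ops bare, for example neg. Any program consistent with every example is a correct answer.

add(5) | abs | neg

Check, running the answer program on each example:
  -30 -> -25 -> 25 -> -25
  47 -> 52 -> 52 -> -52
  29 -> 34 -> 34 -> -34
  -16 -> -11 -> 11 -> -11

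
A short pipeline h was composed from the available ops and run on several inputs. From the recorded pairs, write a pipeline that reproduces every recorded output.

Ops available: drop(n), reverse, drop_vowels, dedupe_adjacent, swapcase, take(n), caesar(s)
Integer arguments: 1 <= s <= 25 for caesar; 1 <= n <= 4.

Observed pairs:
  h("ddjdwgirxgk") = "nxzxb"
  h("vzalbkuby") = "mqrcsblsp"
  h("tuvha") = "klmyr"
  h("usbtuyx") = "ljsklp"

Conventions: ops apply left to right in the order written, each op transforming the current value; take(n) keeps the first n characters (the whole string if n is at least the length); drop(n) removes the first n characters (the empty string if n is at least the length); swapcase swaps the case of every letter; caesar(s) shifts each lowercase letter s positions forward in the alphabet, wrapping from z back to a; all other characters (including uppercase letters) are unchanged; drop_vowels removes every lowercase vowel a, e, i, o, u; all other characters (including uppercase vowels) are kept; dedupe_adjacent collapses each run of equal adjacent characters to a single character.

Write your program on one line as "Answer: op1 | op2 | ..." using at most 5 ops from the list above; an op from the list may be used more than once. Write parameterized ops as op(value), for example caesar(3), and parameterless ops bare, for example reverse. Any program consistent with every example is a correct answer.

caesar(18) | dedupe_adjacent | caesar(25) | drop_vowels

Check, running the answer program on each example:
  "ddjdwgirxgk" -> "vvbvoyajpyc" -> "vbvoyajpyc" -> "uaunxzioxb" -> "nxzxb"
  "vzalbkuby" -> "nrsdtcmtq" -> "nrsdtcmtq" -> "mqrcsblsp" -> "mqrcsblsp"
  "tuvha" -> "lmnzs" -> "lmnzs" -> "klmyr" -> "klmyr"
  "usbtuyx" -> "mktlmqp" -> "mktlmqp" -> "ljsklpo" -> "ljsklp"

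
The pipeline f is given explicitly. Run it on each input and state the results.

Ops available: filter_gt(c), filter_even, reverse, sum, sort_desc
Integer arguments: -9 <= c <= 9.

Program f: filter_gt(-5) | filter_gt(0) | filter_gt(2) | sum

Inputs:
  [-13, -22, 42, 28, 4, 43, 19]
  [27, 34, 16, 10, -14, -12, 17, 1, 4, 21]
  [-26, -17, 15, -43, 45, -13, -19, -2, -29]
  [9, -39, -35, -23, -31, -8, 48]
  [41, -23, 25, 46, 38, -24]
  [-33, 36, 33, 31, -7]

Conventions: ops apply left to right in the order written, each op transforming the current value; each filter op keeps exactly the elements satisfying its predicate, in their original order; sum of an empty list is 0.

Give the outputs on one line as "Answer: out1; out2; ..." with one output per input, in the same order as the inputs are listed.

136; 129; 60; 57; 150; 100

Execution, op by op:
  [-13, -22, 42, 28, 4, 43, 19] -> [42, 28, 4, 43, 19] -> [42, 28, 4, 43, 19] -> [42, 28, 4, 43, 19] -> 136
  [27, 34, 16, 10, -14, -12, 17, 1, 4, 21] -> [27, 34, 16, 10, 17, 1, 4, 21] -> [27, 34, 16, 10, 17, 1, 4, 21] -> [27, 34, 16, 10, 17, 4, 21] -> 129
  [-26, -17, 15, -43, 45, -13, -19, -2, -29] -> [15, 45, -2] -> [15, 45] -> [15, 45] -> 60
  [9, -39, -35, -23, -31, -8, 48] -> [9, 48] -> [9, 48] -> [9, 48] -> 57
  [41, -23, 25, 46, 38, -24] -> [41, 25, 46, 38] -> [41, 25, 46, 38] -> [41, 25, 46, 38] -> 150
  [-33, 36, 33, 31, -7] -> [36, 33, 31] -> [36, 33, 31] -> [36, 33, 31] -> 100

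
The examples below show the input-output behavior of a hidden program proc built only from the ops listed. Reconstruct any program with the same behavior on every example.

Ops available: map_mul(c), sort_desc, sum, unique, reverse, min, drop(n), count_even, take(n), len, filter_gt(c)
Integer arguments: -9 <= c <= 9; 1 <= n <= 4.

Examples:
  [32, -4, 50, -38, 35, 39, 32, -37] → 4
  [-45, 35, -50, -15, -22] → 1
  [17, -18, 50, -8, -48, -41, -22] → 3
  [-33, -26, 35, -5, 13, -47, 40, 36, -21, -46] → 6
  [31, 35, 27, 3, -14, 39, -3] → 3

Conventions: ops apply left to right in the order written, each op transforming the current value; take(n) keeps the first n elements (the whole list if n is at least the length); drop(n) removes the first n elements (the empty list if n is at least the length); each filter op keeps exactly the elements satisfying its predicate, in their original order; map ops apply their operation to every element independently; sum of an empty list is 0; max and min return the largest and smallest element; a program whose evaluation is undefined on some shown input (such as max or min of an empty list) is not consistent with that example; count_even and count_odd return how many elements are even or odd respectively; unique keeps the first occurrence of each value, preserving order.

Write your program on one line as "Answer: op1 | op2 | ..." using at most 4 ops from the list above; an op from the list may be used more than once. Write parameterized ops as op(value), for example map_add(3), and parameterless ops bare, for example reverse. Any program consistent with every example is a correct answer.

sort_desc | map_mul(5) | drop(4) | len

Check, running the answer program on each example:
  [32, -4, 50, -38, 35, 39, 32, -37] -> [50, 39, 35, 32, 32, -4, -37, -38] -> [250, 195, 175, 160, 160, -20, -185, -190] -> [160, -20, -185, -190] -> 4
  [-45, 35, -50, -15, -22] -> [35, -15, -22, -45, -50] -> [175, -75, -110, -225, -250] -> [-250] -> 1
  [17, -18, 50, -8, -48, -41, -22] -> [50, 17, -8, -18, -22, -41, -48] -> [250, 85, -40, -90, -110, -205, -240] -> [-110, -205, -240] -> 3
  [-33, -26, 35, -5, 13, -47, 40, 36, -21, -46] -> [40, 36, 35, 13, -5, -21, -26, -33, -46, -47] -> [200, 180, 175, 65, -25, -105, -130, -165, -230, -235] -> [-25, -105, -130, -165, -230, -235] -> 6
  [31, 35, 27, 3, -14, 39, -3] -> [39, 35, 31, 27, 3, -3, -14] -> [195, 175, 155, 135, 15, -15, -70] -> [15, -15, -70] -> 3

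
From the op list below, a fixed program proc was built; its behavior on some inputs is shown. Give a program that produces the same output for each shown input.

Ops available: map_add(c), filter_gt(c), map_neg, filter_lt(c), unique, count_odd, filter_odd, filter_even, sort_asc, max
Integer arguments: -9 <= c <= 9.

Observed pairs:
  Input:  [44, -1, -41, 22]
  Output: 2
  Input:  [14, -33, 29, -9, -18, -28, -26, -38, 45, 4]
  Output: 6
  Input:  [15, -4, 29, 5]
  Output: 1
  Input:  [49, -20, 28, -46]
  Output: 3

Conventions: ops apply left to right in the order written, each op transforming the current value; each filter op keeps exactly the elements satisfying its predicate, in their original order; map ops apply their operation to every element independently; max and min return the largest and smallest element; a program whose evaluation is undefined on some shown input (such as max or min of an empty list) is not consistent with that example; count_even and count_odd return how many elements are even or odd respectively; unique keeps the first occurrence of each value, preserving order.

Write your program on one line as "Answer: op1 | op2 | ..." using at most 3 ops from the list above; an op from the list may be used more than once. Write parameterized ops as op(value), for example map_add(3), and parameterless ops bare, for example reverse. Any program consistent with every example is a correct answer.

sort_asc | map_add(-5) | count_odd

Check, running the answer program on each example:
  [44, -1, -41, 22] -> [-41, -1, 22, 44] -> [-46, -6, 17, 39] -> 2
  [14, -33, 29, -9, -18, -28, -26, -38, 45, 4] -> [-38, -33, -28, -26, -18, -9, 4, 14, 29, 45] -> [-43, -38, -33, -31, -23, -14, -1, 9, 24, 40] -> 6
  [15, -4, 29, 5] -> [-4, 5, 15, 29] -> [-9, 0, 10, 24] -> 1
  [49, -20, 28, -46] -> [-46, -20, 28, 49] -> [-51, -25, 23, 44] -> 3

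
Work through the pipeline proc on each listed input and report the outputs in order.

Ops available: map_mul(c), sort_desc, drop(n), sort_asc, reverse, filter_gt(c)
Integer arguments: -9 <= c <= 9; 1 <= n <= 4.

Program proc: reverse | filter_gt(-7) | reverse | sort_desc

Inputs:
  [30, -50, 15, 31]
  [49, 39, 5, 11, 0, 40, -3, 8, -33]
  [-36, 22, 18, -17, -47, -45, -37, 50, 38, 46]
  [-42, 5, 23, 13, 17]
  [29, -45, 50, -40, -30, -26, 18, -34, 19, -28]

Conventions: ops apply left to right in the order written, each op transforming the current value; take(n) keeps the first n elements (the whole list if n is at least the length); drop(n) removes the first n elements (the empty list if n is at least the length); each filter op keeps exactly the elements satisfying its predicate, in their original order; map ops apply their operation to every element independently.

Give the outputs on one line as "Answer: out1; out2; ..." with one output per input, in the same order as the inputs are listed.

Execution, op by op:
  [30, -50, 15, 31] -> [31, 15, -50, 30] -> [31, 15, 30] -> [30, 15, 31] -> [31, 30, 15]
  [49, 39, 5, 11, 0, 40, -3, 8, -33] -> [-33, 8, -3, 40, 0, 11, 5, 39, 49] -> [8, -3, 40, 0, 11, 5, 39, 49] -> [49, 39, 5, 11, 0, 40, -3, 8] -> [49, 40, 39, 11, 8, 5, 0, -3]
  [-36, 22, 18, -17, -47, -45, -37, 50, 38, 46] -> [46, 38, 50, -37, -45, -47, -17, 18, 22, -36] -> [46, 38, 50, 18, 22] -> [22, 18, 50, 38, 46] -> [50, 46, 38, 22, 18]
  [-42, 5, 23, 13, 17] -> [17, 13, 23, 5, -42] -> [17, 13, 23, 5] -> [5, 23, 13, 17] -> [23, 17, 13, 5]
  [29, -45, 50, -40, -30, -26, 18, -34, 19, -28] -> [-28, 19, -34, 18, -26, -30, -40, 50, -45, 29] -> [19, 18, 50, 29] -> [29, 50, 18, 19] -> [50, 29, 19, 18]

[31, 30, 15]; [49, 40, 39, 11, 8, 5, 0, -3]; [50, 46, 38, 22, 18]; [23, 17, 13, 5]; [50, 29, 19, 18]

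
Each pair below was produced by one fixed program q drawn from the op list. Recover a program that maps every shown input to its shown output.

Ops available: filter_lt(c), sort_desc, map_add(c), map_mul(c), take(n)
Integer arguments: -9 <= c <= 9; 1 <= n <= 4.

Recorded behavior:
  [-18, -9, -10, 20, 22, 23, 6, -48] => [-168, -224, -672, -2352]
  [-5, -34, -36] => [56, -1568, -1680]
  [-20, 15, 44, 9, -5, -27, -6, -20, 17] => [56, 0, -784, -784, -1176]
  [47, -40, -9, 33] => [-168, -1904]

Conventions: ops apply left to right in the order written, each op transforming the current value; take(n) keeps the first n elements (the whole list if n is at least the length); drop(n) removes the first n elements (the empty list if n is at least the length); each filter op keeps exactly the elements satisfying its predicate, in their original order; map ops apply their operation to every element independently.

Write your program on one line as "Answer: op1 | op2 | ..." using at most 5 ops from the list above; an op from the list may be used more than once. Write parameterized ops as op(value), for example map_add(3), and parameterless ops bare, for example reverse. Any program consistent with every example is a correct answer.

filter_lt(-3) | map_add(6) | sort_desc | map_mul(8) | map_mul(7)

Check, running the answer program on each example:
  [-18, -9, -10, 20, 22, 23, 6, -48] -> [-18, -9, -10, -48] -> [-12, -3, -4, -42] -> [-3, -4, -12, -42] -> [-24, -32, -96, -336] -> [-168, -224, -672, -2352]
  [-5, -34, -36] -> [-5, -34, -36] -> [1, -28, -30] -> [1, -28, -30] -> [8, -224, -240] -> [56, -1568, -1680]
  [-20, 15, 44, 9, -5, -27, -6, -20, 17] -> [-20, -5, -27, -6, -20] -> [-14, 1, -21, 0, -14] -> [1, 0, -14, -14, -21] -> [8, 0, -112, -112, -168] -> [56, 0, -784, -784, -1176]
  [47, -40, -9, 33] -> [-40, -9] -> [-34, -3] -> [-3, -34] -> [-24, -272] -> [-168, -1904]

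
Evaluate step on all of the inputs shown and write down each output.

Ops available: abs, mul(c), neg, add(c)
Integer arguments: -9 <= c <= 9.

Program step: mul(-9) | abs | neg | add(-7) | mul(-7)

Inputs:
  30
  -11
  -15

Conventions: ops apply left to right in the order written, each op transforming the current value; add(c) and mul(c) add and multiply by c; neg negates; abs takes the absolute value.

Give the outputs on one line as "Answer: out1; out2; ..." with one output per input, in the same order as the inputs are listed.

Execution, op by op:
  30 -> -270 -> 270 -> -270 -> -277 -> 1939
  -11 -> 99 -> 99 -> -99 -> -106 -> 742
  -15 -> 135 -> 135 -> -135 -> -142 -> 994

1939; 742; 994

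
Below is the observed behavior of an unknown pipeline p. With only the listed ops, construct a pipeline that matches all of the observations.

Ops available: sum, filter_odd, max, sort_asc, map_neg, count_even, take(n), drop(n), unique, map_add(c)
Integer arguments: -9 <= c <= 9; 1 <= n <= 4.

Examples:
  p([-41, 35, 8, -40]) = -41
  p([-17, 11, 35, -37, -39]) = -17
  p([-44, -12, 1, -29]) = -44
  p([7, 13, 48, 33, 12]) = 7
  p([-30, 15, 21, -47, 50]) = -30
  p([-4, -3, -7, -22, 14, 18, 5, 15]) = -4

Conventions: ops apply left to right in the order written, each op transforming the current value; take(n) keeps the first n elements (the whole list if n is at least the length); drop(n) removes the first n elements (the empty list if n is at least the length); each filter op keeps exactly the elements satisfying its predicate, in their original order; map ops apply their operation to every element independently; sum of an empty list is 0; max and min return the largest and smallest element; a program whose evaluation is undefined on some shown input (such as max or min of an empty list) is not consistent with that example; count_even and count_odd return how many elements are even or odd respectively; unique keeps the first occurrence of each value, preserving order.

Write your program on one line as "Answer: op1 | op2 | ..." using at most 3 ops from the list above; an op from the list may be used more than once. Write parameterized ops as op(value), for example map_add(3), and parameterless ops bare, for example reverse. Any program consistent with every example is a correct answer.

take(1) | sum

Check, running the answer program on each example:
  [-41, 35, 8, -40] -> [-41] -> -41
  [-17, 11, 35, -37, -39] -> [-17] -> -17
  [-44, -12, 1, -29] -> [-44] -> -44
  [7, 13, 48, 33, 12] -> [7] -> 7
  [-30, 15, 21, -47, 50] -> [-30] -> -30
  [-4, -3, -7, -22, 14, 18, 5, 15] -> [-4] -> -4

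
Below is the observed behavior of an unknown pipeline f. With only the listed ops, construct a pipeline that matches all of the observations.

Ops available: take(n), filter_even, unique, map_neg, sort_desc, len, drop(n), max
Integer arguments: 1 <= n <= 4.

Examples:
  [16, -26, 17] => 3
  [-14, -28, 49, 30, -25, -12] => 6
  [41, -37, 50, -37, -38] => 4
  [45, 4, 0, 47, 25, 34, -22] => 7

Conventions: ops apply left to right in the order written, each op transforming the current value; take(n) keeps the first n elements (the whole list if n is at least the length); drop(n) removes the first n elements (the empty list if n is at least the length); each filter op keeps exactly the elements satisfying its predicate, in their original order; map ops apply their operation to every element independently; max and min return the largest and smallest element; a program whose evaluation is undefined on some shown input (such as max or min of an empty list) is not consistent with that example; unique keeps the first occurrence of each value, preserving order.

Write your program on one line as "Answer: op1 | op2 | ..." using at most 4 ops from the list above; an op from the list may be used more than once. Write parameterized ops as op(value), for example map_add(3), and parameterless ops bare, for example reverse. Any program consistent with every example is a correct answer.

unique | map_neg | len

Check, running the answer program on each example:
  [16, -26, 17] -> [16, -26, 17] -> [-16, 26, -17] -> 3
  [-14, -28, 49, 30, -25, -12] -> [-14, -28, 49, 30, -25, -12] -> [14, 28, -49, -30, 25, 12] -> 6
  [41, -37, 50, -37, -38] -> [41, -37, 50, -38] -> [-41, 37, -50, 38] -> 4
  [45, 4, 0, 47, 25, 34, -22] -> [45, 4, 0, 47, 25, 34, -22] -> [-45, -4, 0, -47, -25, -34, 22] -> 7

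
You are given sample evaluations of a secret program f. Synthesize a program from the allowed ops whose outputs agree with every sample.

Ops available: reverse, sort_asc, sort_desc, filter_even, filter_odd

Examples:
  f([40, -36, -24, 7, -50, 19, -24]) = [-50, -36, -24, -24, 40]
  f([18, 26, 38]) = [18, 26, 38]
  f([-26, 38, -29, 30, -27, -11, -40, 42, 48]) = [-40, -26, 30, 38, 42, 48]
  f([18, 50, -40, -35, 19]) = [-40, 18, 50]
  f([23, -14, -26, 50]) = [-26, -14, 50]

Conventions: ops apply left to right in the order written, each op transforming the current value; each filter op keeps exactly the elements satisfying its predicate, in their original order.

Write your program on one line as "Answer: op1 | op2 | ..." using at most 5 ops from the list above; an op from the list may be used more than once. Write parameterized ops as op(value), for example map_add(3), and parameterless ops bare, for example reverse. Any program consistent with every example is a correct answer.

sort_asc | sort_desc | filter_even | reverse

Check, running the answer program on each example:
  [40, -36, -24, 7, -50, 19, -24] -> [-50, -36, -24, -24, 7, 19, 40] -> [40, 19, 7, -24, -24, -36, -50] -> [40, -24, -24, -36, -50] -> [-50, -36, -24, -24, 40]
  [18, 26, 38] -> [18, 26, 38] -> [38, 26, 18] -> [38, 26, 18] -> [18, 26, 38]
  [-26, 38, -29, 30, -27, -11, -40, 42, 48] -> [-40, -29, -27, -26, -11, 30, 38, 42, 48] -> [48, 42, 38, 30, -11, -26, -27, -29, -40] -> [48, 42, 38, 30, -26, -40] -> [-40, -26, 30, 38, 42, 48]
  [18, 50, -40, -35, 19] -> [-40, -35, 18, 19, 50] -> [50, 19, 18, -35, -40] -> [50, 18, -40] -> [-40, 18, 50]
  [23, -14, -26, 50] -> [-26, -14, 23, 50] -> [50, 23, -14, -26] -> [50, -14, -26] -> [-26, -14, 50]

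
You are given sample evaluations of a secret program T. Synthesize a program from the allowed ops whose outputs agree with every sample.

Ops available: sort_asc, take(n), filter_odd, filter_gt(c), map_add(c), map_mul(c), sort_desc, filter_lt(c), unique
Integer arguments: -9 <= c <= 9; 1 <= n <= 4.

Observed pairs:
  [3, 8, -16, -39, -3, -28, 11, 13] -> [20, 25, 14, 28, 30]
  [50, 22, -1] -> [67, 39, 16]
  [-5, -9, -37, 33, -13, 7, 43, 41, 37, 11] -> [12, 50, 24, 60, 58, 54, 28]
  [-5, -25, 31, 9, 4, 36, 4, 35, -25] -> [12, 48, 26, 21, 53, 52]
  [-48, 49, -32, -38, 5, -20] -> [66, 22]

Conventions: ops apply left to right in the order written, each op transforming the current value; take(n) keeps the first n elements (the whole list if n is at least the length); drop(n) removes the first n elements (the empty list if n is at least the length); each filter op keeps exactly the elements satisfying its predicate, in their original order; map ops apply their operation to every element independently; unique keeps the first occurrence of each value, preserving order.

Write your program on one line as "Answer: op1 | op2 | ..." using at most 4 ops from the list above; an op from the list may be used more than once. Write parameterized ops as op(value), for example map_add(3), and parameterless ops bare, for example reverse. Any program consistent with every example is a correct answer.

map_add(8) | filter_gt(-1) | map_add(9) | unique

Check, running the answer program on each example:
  [3, 8, -16, -39, -3, -28, 11, 13] -> [11, 16, -8, -31, 5, -20, 19, 21] -> [11, 16, 5, 19, 21] -> [20, 25, 14, 28, 30] -> [20, 25, 14, 28, 30]
  [50, 22, -1] -> [58, 30, 7] -> [58, 30, 7] -> [67, 39, 16] -> [67, 39, 16]
  [-5, -9, -37, 33, -13, 7, 43, 41, 37, 11] -> [3, -1, -29, 41, -5, 15, 51, 49, 45, 19] -> [3, 41, 15, 51, 49, 45, 19] -> [12, 50, 24, 60, 58, 54, 28] -> [12, 50, 24, 60, 58, 54, 28]
  [-5, -25, 31, 9, 4, 36, 4, 35, -25] -> [3, -17, 39, 17, 12, 44, 12, 43, -17] -> [3, 39, 17, 12, 44, 12, 43] -> [12, 48, 26, 21, 53, 21, 52] -> [12, 48, 26, 21, 53, 52]
  [-48, 49, -32, -38, 5, -20] -> [-40, 57, -24, -30, 13, -12] -> [57, 13] -> [66, 22] -> [66, 22]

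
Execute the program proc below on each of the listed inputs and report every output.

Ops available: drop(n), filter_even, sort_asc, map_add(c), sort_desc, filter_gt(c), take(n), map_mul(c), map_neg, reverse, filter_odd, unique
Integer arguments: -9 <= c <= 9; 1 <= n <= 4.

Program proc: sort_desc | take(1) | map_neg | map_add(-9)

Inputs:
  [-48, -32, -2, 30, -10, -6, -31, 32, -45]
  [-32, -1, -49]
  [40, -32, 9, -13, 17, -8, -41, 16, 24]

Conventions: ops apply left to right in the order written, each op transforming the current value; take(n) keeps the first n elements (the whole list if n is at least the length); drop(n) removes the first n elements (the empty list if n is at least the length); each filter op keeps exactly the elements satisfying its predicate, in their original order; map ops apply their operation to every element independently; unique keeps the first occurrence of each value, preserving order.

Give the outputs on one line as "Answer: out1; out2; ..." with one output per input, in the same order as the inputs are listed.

Execution, op by op:
  [-48, -32, -2, 30, -10, -6, -31, 32, -45] -> [32, 30, -2, -6, -10, -31, -32, -45, -48] -> [32] -> [-32] -> [-41]
  [-32, -1, -49] -> [-1, -32, -49] -> [-1] -> [1] -> [-8]
  [40, -32, 9, -13, 17, -8, -41, 16, 24] -> [40, 24, 17, 16, 9, -8, -13, -32, -41] -> [40] -> [-40] -> [-49]

[-41]; [-8]; [-49]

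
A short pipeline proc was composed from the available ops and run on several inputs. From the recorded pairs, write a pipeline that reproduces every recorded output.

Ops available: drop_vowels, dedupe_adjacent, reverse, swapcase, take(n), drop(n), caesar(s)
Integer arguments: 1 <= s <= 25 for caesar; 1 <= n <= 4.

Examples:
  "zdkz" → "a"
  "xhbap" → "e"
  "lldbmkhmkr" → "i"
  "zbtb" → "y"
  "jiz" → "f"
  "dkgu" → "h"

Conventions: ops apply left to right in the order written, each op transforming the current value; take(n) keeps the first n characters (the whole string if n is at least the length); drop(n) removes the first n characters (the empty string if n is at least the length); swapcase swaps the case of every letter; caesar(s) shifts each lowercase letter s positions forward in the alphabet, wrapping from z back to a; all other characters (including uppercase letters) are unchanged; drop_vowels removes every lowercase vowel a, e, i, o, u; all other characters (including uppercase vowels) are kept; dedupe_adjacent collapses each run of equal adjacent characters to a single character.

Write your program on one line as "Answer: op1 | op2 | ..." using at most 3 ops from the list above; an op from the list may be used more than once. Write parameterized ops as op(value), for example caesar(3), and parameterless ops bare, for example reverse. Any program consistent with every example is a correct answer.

take(2) | caesar(23) | drop(1)

Check, running the answer program on each example:
  "zdkz" -> "zd" -> "wa" -> "a"
  "xhbap" -> "xh" -> "ue" -> "e"
  "lldbmkhmkr" -> "ll" -> "ii" -> "i"
  "zbtb" -> "zb" -> "wy" -> "y"
  "jiz" -> "ji" -> "gf" -> "f"
  "dkgu" -> "dk" -> "ah" -> "h"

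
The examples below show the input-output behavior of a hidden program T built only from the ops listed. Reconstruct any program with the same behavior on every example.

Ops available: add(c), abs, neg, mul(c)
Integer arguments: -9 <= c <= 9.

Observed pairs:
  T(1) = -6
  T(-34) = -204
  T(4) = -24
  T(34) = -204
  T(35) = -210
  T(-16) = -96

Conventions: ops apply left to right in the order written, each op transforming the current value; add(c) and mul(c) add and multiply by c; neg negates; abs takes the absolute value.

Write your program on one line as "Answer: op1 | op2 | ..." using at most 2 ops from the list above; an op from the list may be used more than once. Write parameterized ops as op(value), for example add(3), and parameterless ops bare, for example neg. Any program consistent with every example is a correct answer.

abs | mul(-6)

Check, running the answer program on each example:
  1 -> 1 -> -6
  -34 -> 34 -> -204
  4 -> 4 -> -24
  34 -> 34 -> -204
  35 -> 35 -> -210
  -16 -> 16 -> -96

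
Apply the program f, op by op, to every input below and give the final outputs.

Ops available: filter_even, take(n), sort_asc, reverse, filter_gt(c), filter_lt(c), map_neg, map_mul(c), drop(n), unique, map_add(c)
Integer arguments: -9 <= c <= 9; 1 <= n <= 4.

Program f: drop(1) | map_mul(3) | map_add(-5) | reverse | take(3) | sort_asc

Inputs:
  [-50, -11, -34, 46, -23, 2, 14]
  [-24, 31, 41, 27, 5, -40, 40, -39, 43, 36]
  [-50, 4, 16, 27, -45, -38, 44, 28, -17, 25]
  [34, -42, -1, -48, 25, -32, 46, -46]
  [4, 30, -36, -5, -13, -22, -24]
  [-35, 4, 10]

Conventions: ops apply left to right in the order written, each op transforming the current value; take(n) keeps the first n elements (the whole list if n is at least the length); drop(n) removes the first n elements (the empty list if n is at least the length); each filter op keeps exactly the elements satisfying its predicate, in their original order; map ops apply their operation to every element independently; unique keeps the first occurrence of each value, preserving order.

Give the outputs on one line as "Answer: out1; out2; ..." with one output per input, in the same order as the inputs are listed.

[-74, 1, 37]; [-122, 103, 124]; [-56, 70, 79]; [-143, -101, 133]; [-77, -71, -44]; [7, 25]

Execution, op by op:
  [-50, -11, -34, 46, -23, 2, 14] -> [-11, -34, 46, -23, 2, 14] -> [-33, -102, 138, -69, 6, 42] -> [-38, -107, 133, -74, 1, 37] -> [37, 1, -74, 133, -107, -38] -> [37, 1, -74] -> [-74, 1, 37]
  [-24, 31, 41, 27, 5, -40, 40, -39, 43, 36] -> [31, 41, 27, 5, -40, 40, -39, 43, 36] -> [93, 123, 81, 15, -120, 120, -117, 129, 108] -> [88, 118, 76, 10, -125, 115, -122, 124, 103] -> [103, 124, -122, 115, -125, 10, 76, 118, 88] -> [103, 124, -122] -> [-122, 103, 124]
  [-50, 4, 16, 27, -45, -38, 44, 28, -17, 25] -> [4, 16, 27, -45, -38, 44, 28, -17, 25] -> [12, 48, 81, -135, -114, 132, 84, -51, 75] -> [7, 43, 76, -140, -119, 127, 79, -56, 70] -> [70, -56, 79, 127, -119, -140, 76, 43, 7] -> [70, -56, 79] -> [-56, 70, 79]
  [34, -42, -1, -48, 25, -32, 46, -46] -> [-42, -1, -48, 25, -32, 46, -46] -> [-126, -3, -144, 75, -96, 138, -138] -> [-131, -8, -149, 70, -101, 133, -143] -> [-143, 133, -101, 70, -149, -8, -131] -> [-143, 133, -101] -> [-143, -101, 133]
  [4, 30, -36, -5, -13, -22, -24] -> [30, -36, -5, -13, -22, -24] -> [90, -108, -15, -39, -66, -72] -> [85, -113, -20, -44, -71, -77] -> [-77, -71, -44, -20, -113, 85] -> [-77, -71, -44] -> [-77, -71, -44]
  [-35, 4, 10] -> [4, 10] -> [12, 30] -> [7, 25] -> [25, 7] -> [25, 7] -> [7, 25]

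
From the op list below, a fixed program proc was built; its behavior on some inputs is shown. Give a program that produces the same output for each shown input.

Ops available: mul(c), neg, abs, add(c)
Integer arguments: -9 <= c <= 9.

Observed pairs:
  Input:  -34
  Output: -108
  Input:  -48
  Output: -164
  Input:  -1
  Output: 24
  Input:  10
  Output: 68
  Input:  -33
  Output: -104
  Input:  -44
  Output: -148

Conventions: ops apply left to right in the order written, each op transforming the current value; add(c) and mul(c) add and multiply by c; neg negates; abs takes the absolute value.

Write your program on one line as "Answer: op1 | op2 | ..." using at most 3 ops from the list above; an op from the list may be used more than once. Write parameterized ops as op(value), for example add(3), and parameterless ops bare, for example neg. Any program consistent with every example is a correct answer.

add(7) | mul(4)

Check, running the answer program on each example:
  -34 -> -27 -> -108
  -48 -> -41 -> -164
  -1 -> 6 -> 24
  10 -> 17 -> 68
  -33 -> -26 -> -104
  -44 -> -37 -> -148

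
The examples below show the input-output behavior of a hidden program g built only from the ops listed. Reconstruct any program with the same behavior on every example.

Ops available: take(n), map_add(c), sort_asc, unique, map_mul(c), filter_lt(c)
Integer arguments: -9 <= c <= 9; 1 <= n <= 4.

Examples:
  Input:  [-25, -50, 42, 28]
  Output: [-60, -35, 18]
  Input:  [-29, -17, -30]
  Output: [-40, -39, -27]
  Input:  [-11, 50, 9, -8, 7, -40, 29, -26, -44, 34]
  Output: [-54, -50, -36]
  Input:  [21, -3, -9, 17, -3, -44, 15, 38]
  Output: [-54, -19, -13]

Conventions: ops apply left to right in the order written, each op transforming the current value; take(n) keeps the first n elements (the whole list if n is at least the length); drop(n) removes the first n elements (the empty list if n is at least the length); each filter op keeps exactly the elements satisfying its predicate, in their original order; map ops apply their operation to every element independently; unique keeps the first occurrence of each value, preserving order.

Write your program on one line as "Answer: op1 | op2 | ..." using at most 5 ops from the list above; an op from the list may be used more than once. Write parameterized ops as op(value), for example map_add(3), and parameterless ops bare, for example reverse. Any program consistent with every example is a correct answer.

map_add(-4) | map_add(-6) | sort_asc | take(3)

Check, running the answer program on each example:
  [-25, -50, 42, 28] -> [-29, -54, 38, 24] -> [-35, -60, 32, 18] -> [-60, -35, 18, 32] -> [-60, -35, 18]
  [-29, -17, -30] -> [-33, -21, -34] -> [-39, -27, -40] -> [-40, -39, -27] -> [-40, -39, -27]
  [-11, 50, 9, -8, 7, -40, 29, -26, -44, 34] -> [-15, 46, 5, -12, 3, -44, 25, -30, -48, 30] -> [-21, 40, -1, -18, -3, -50, 19, -36, -54, 24] -> [-54, -50, -36, -21, -18, -3, -1, 19, 24, 40] -> [-54, -50, -36]
  [21, -3, -9, 17, -3, -44, 15, 38] -> [17, -7, -13, 13, -7, -48, 11, 34] -> [11, -13, -19, 7, -13, -54, 5, 28] -> [-54, -19, -13, -13, 5, 7, 11, 28] -> [-54, -19, -13]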